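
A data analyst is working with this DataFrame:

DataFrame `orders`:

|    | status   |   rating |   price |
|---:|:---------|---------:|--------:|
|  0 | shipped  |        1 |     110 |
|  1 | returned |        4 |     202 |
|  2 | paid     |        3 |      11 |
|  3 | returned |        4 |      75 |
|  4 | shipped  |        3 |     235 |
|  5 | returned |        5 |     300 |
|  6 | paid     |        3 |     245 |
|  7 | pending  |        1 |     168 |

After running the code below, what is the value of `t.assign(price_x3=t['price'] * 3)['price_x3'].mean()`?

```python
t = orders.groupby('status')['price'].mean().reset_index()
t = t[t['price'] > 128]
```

group by status, mean of price:
status
paid        128.000000
pending     168.000000
returned    192.333333
shipped     172.500000
Name: price, dtype: float64
reset_index():
     status       price
0      paid  128.000000
1   pending  168.000000
2  returned  192.333333
3   shipped  172.500000
filter rows where price > 128:
     status       price
1   pending  168.000000
2  returned  192.333333
3   shipped  172.500000
add column price_x3 = t['price'] * 3:
     status       price  price_x3
1   pending  168.000000     504.0
2  returned  192.333333     577.0
3   shipped  172.500000     517.5

532.833333333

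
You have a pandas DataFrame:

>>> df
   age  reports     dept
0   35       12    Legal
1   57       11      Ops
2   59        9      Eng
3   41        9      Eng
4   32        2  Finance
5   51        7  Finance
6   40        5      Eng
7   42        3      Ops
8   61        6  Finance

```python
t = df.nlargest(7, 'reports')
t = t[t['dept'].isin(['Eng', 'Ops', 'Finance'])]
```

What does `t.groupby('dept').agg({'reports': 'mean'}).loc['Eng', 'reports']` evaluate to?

take 7 rows with largest reports:
   age  reports     dept
0   35       12    Legal
1   57       11      Ops
2   59        9      Eng
3   41        9      Eng
5   51        7  Finance
8   61        6  Finance
6   40        5      Eng
filter rows where dept in ['Eng', 'Ops', 'Finance']:
   age  reports     dept
1   57       11      Ops
2   59        9      Eng
3   41        9      Eng
5   51        7  Finance
8   61        6  Finance
6   40        5      Eng
group by dept, mean of reports:
           reports
dept              
Eng       7.666667
Finance   6.500000
Ops      11.000000

7.66666666667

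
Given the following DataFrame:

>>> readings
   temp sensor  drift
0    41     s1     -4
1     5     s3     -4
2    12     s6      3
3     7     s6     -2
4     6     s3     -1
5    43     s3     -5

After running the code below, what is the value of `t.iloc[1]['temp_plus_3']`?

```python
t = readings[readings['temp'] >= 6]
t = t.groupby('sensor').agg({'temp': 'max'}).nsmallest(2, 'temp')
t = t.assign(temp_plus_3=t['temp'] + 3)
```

filter rows where temp >= 6:
   temp sensor  drift
0    41     s1     -4
2    12     s6      3
3     7     s6     -2
4     6     s3     -1
5    43     s3     -5
group by sensor, max of temp:
        temp
sensor      
s1        41
s3        43
s6        12
take 2 rows with smallest temp:
        temp
sensor      
s6        12
s1        41
add column temp_plus_3 = t['temp'] + 3:
        temp  temp_plus_3
sensor                   
s6        12           15
s1        41           44
The value at position 1, column 'temp_plus_3' is 44.

44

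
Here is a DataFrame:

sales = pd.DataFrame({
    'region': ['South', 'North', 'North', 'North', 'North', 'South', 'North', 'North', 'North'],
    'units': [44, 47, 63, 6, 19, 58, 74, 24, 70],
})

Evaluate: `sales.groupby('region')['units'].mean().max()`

51.0

group by region, mean of units:
region
North    43.285714
South    51.000000
Name: units, dtype: float64
max of the resulting series → 51.0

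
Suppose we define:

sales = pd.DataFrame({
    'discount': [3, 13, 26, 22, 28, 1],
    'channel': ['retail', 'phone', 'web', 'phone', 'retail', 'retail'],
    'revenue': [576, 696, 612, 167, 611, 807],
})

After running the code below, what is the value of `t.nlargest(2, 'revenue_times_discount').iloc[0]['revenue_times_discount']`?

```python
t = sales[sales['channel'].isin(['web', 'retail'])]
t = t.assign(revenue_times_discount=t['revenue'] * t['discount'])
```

17108

filter rows where channel in ['web', 'retail']:
   discount channel  revenue
0         3  retail      576
2        26     web      612
4        28  retail      611
5         1  retail      807
add column revenue_times_discount = t['revenue'] * t['discount']:
   discount channel  revenue  revenue_times_discount
0         3  retail      576                    1728
2        26     web      612                   15912
4        28  retail      611                   17108
5         1  retail      807                     807
take 2 rows with largest revenue_times_discount:
   discount channel  revenue  revenue_times_discount
4        28  retail      611                   17108
2        26     web      612                   15912
value at position 0, column 'revenue_times_discount' → 17108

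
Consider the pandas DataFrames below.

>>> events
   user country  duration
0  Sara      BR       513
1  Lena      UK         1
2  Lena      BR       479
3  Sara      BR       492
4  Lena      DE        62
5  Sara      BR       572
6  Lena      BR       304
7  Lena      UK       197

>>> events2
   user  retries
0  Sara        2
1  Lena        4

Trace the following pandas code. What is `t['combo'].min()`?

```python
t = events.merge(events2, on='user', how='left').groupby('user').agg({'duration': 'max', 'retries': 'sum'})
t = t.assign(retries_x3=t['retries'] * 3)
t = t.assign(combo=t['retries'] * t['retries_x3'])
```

merge on 'user' (how='left') → 8 rows:
   user country  duration  retries
0  Sara      BR       513        2
1  Lena      UK         1        4
2  Lena      BR       479        4
3  Sara      BR       492        2
4  Lena      DE        62        4
5  Sara      BR       572        2
6  Lena      BR       304        4
7  Lena      UK       197        4
group by user: max(duration), sum(retries):
      duration  retries
user                   
Lena       479       20
Sara       572        6
add column retries_x3 = t['retries'] * 3:
      duration  retries  retries_x3
user                               
Lena       479       20          60
Sara       572        6          18
add column combo = t['retries'] * t['retries_x3']:
      duration  retries  retries_x3  combo
user                                      
Lena       479       20          60   1200
Sara       572        6          18    108
Reading off the min of column 'combo', we get 108.

108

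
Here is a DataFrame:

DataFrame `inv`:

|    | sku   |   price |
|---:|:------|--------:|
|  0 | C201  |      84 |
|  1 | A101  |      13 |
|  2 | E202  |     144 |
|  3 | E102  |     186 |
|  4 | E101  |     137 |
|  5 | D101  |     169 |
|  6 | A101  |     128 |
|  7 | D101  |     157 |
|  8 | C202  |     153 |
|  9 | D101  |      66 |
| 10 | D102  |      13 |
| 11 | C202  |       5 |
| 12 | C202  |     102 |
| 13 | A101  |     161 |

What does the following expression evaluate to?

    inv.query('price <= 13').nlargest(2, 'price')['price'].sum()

filter rows where price <= 13:
     sku  price
1   A101     13
10  D102     13
11  C202      5
take 2 rows with largest price:
     sku  price
1   A101     13
10  D102     13

26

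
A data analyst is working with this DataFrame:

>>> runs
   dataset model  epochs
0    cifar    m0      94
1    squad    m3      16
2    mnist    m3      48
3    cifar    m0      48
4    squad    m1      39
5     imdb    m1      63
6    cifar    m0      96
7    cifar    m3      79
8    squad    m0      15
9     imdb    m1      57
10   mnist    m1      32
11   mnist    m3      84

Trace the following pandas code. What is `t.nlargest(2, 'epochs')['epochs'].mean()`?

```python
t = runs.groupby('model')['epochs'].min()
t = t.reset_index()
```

group by model, min of epochs:
model
m0    15
m1    32
m3    16
Name: epochs, dtype: int64
reset_index():
  model  epochs
0    m0      15
1    m1      32
2    m3      16
take 2 rows with largest epochs:
  model  epochs
1    m1      32
2    m3      16

24.0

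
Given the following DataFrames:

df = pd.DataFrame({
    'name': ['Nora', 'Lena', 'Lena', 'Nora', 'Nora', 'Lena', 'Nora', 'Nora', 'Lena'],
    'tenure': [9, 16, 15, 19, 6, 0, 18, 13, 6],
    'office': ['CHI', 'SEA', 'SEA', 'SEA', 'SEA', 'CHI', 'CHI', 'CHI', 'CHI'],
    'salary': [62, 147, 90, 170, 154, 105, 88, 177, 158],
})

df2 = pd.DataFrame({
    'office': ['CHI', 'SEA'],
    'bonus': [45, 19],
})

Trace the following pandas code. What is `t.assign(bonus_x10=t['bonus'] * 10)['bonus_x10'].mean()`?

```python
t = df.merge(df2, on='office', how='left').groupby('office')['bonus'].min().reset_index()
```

320.0

merge on 'office' (how='left') → 9 rows:
   name  tenure office  salary  bonus
0  Nora       9    CHI      62     45
1  Lena      16    SEA     147     19
2  Lena      15    SEA      90     19
3  Nora      19    SEA     170     19
4  Nora       6    SEA     154     19
5  Lena       0    CHI     105     45
6  Nora      18    CHI      88     45
7  Nora      13    CHI     177     45
8  Lena       6    CHI     158     45
group by office, min of bonus:
office
CHI    45
SEA    19
Name: bonus, dtype: int64
reset_index():
  office  bonus
0    CHI     45
1    SEA     19
add column bonus_x10 = t['bonus'] * 10:
  office  bonus  bonus_x10
0    CHI     45        450
1    SEA     19        190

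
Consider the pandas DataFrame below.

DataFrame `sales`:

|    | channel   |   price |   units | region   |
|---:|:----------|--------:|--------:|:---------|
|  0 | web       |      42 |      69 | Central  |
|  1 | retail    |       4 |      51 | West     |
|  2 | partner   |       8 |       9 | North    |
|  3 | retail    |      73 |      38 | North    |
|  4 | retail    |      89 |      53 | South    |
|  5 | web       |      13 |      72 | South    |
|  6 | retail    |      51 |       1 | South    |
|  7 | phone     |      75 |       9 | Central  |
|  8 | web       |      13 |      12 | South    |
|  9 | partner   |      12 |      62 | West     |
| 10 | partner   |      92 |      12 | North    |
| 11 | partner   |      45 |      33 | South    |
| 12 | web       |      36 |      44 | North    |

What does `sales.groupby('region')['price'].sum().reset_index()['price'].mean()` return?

group by region, sum of price:
region
Central    117
North      209
South      211
West        16
Name: price, dtype: int64
reset_index():
    region  price
0  Central    117
1    North    209
2    South    211
3     West     16

138.25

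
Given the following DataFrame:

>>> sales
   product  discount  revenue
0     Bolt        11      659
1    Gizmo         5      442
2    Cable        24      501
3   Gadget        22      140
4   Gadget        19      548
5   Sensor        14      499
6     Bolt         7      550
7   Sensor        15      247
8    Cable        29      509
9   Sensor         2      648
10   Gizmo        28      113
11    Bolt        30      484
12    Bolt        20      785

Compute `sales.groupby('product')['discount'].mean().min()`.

group by product, mean of discount:
product
Bolt      17.000000
Cable     26.500000
Gadget    20.500000
Gizmo     16.500000
Sensor    10.333333
Name: discount, dtype: float64
Taking the min of the resulting series gives 10.3333333333.

10.3333333333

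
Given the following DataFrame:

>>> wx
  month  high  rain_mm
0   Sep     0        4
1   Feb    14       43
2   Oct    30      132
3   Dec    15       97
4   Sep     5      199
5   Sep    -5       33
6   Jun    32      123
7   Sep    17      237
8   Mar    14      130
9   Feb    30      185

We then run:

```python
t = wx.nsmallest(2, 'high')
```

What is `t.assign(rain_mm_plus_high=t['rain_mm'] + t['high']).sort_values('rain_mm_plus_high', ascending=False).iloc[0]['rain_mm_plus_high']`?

take 2 rows with smallest high:
  month  high  rain_mm
5   Sep    -5       33
0   Sep     0        4
add column rain_mm_plus_high = t['rain_mm'] + t['high']:
  month  high  rain_mm  rain_mm_plus_high
5   Sep    -5       33                 28
0   Sep     0        4                  4
sort by rain_mm_plus_high descending:
  month  high  rain_mm  rain_mm_plus_high
5   Sep    -5       33                 28
0   Sep     0        4                  4
The value at position 0, column 'rain_mm_plus_high' is 28.

28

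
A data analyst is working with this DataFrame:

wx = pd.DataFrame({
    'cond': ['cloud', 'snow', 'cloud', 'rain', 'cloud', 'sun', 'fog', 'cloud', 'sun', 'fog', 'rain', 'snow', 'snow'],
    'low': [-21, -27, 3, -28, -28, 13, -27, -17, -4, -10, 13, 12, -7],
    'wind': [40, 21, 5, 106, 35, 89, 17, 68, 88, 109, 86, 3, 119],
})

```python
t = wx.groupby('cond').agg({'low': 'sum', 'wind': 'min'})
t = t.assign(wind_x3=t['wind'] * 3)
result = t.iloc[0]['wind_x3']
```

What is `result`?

group by cond: sum(low), min(wind):
       low  wind
cond            
cloud  -63     5
fog    -37    17
rain   -15    86
snow   -22     3
sun      9    88
add column wind_x3 = t['wind'] * 3:
       low  wind  wind_x3
cond                     
cloud  -63     5       15
fog    -37    17       51
rain   -15    86      258
snow   -22     3        9
sun      9    88      264
The value at position 0, column 'wind_x3' is 15.

15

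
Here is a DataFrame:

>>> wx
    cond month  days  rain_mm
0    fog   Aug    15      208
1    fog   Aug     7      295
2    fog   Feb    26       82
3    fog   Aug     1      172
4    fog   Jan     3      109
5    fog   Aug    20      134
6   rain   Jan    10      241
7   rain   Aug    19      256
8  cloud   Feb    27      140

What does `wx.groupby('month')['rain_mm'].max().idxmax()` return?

Aug

group by month, max of rain_mm:
month
Aug    295
Feb    140
Jan    241
Name: rain_mm, dtype: int64
So idxmax() = Aug.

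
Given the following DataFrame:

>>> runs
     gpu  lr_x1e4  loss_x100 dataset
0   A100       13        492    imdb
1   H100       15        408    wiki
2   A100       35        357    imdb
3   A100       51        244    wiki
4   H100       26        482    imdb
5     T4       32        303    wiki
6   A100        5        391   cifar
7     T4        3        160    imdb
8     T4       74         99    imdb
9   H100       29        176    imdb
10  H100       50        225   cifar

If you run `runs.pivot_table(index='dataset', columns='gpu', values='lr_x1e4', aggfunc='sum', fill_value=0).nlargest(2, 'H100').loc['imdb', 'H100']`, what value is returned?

pivot: rows=dataset, cols=gpu, sum(lr_x1e4):
gpu      A100  H100  T4
dataset                
cifar       5    50   0
imdb       48    55  77
wiki       51    15  32
take 2 rows with largest H100:
gpu      A100  H100  T4
dataset                
imdb       48    55  77
cifar       5    50   0
Hence 55.

55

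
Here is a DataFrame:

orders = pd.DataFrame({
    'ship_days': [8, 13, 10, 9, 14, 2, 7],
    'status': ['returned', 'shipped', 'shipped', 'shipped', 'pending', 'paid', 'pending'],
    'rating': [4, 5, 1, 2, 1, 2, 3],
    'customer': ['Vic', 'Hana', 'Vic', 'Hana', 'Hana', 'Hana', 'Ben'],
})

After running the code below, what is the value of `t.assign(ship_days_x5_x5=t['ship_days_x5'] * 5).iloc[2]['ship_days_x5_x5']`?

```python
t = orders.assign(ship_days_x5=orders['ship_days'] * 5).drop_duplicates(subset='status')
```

350

add column ship_days_x5 = orders['ship_days'] * 5:
   ship_days    status  rating customer  ship_days_x5
0          8  returned       4      Vic            40
1         13   shipped       5     Hana            65
2         10   shipped       1      Vic            50
3          9   shipped       2     Hana            45
4         14   pending       1     Hana            70
5          2      paid       2     Hana            10
6          7   pending       3      Ben            35
drop duplicate status (keep=first):
   ship_days    status  rating customer  ship_days_x5
0          8  returned       4      Vic            40
1         13   shipped       5     Hana            65
4         14   pending       1     Hana            70
5          2      paid       2     Hana            10
add column ship_days_x5_x5 = t['ship_days_x5'] * 5:
   ship_days    status  rating customer  ship_days_x5  ship_days_x5_x5
0          8  returned       4      Vic            40              200
1         13   shipped       5     Hana            65              325
4         14   pending       1     Hana            70              350
5          2      paid       2     Hana            10               50
Hence 350.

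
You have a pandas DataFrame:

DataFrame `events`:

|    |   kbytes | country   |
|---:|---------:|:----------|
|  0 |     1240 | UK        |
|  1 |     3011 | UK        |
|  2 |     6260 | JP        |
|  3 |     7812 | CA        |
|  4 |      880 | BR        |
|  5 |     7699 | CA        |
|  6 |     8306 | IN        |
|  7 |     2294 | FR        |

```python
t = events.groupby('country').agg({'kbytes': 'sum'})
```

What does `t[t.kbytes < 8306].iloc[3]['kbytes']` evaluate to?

group by country, sum of kbytes:
         kbytes
country        
BR          880
CA        15511
FR         2294
IN         8306
JP         6260
UK         4251
filter rows where kbytes < 8306:
         kbytes
country        
BR          880
FR         2294
JP         6260
UK         4251
Reading off the value at position 3, column 'kbytes', we get 4251.

4251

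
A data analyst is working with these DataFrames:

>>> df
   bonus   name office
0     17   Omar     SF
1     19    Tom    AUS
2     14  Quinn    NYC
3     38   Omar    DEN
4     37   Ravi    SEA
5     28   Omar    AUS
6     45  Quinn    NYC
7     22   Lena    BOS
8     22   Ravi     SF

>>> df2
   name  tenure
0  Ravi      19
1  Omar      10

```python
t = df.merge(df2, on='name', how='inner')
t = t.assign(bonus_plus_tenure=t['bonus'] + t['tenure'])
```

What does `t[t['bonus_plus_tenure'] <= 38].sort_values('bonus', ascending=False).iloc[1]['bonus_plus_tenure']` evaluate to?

merge on 'name' (how='inner') → 5 rows:
   bonus  name office  tenure
0     17  Omar     SF      10
1     38  Omar    DEN      10
2     37  Ravi    SEA      19
3     28  Omar    AUS      10
4     22  Ravi     SF      19
add column bonus_plus_tenure = t['bonus'] + t['tenure']:
   bonus  name office  tenure  bonus_plus_tenure
0     17  Omar     SF      10                 27
1     38  Omar    DEN      10                 48
2     37  Ravi    SEA      19                 56
3     28  Omar    AUS      10                 38
4     22  Ravi     SF      19                 41
filter rows where bonus_plus_tenure <= 38:
   bonus  name office  tenure  bonus_plus_tenure
0     17  Omar     SF      10                 27
3     28  Omar    AUS      10                 38
sort by bonus descending:
   bonus  name office  tenure  bonus_plus_tenure
3     28  Omar    AUS      10                 38
0     17  Omar     SF      10                 27
The value at position 1, column 'bonus_plus_tenure' is 27.

27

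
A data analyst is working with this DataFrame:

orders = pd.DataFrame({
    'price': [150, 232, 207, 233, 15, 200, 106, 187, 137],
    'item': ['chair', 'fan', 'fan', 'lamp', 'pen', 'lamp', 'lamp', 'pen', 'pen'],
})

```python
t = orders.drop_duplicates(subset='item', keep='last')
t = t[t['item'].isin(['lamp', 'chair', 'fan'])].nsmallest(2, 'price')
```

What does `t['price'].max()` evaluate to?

150

drop duplicate item (keep=last):
   price   item
0    150  chair
2    207    fan
6    106   lamp
8    137    pen
filter rows where item in ['lamp', 'chair', 'fan']:
   price   item
0    150  chair
2    207    fan
6    106   lamp
take 2 rows with smallest price:
   price   item
6    106   lamp
0    150  chair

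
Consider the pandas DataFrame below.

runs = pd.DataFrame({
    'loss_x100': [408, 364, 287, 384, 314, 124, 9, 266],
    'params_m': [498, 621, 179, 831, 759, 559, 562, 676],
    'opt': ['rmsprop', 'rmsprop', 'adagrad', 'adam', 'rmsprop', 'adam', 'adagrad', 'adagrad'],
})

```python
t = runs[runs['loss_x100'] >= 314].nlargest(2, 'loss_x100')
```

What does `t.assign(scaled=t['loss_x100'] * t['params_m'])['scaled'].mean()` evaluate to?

261144.0

filter rows where loss_x100 >= 314:
   loss_x100  params_m      opt
0        408       498  rmsprop
1        364       621  rmsprop
3        384       831     adam
4        314       759  rmsprop
take 2 rows with largest loss_x100:
   loss_x100  params_m      opt
0        408       498  rmsprop
3        384       831     adam
add column scaled = t['loss_x100'] * t['params_m']:
   loss_x100  params_m      opt  scaled
0        408       498  rmsprop  203184
3        384       831     adam  319104
So mean() = 261144.0.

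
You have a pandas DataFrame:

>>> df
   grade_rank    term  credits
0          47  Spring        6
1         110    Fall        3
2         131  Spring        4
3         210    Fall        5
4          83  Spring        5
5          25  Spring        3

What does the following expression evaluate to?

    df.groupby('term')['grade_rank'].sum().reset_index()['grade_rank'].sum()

606

group by term, sum of grade_rank:
term
Fall      320
Spring    286
Name: grade_rank, dtype: int64
reset_index():
     term  grade_rank
0    Fall         320
1  Spring         286
sum of column 'grade_rank' → 606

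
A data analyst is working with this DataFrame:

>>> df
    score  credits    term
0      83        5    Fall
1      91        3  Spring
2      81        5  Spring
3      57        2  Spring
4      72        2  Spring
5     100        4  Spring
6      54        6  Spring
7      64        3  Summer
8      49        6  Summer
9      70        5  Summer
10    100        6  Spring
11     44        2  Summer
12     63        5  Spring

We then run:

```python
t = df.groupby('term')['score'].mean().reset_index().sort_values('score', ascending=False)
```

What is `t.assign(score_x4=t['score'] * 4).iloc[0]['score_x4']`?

332.0

group by term, mean of score:
term
Fall      83.00
Spring    77.25
Summer    56.75
Name: score, dtype: float64
reset_index():
     term  score
0    Fall  83.00
1  Spring  77.25
2  Summer  56.75
sort by score descending:
     term  score
0    Fall  83.00
1  Spring  77.25
2  Summer  56.75
add column score_x4 = t['score'] * 4:
     term  score  score_x4
0    Fall  83.00     332.0
1  Spring  77.25     309.0
2  Summer  56.75     227.0
Taking the value at position 0, column 'score_x4' gives 332.0.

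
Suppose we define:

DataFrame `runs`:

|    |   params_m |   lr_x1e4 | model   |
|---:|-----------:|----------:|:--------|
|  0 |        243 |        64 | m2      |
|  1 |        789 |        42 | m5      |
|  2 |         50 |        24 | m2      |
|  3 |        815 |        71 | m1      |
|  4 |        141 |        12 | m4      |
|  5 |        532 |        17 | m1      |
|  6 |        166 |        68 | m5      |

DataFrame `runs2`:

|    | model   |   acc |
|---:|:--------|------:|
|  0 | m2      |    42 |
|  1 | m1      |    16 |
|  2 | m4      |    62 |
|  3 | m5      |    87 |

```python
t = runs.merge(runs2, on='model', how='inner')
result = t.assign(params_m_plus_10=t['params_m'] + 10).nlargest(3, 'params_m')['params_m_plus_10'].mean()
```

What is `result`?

merge on 'model' (how='inner') → 7 rows:
   params_m  lr_x1e4 model  acc
0       243       64    m2   42
1       789       42    m5   87
2        50       24    m2   42
3       815       71    m1   16
4       141       12    m4   62
5       532       17    m1   16
6       166       68    m5   87
add column params_m_plus_10 = t['params_m'] + 10:
   params_m  lr_x1e4 model  acc  params_m_plus_10
0       243       64    m2   42               253
1       789       42    m5   87               799
2        50       24    m2   42                60
3       815       71    m1   16               825
4       141       12    m4   62               151
5       532       17    m1   16               542
6       166       68    m5   87               176
take 3 rows with largest params_m:
   params_m  lr_x1e4 model  acc  params_m_plus_10
3       815       71    m1   16               825
1       789       42    m5   87               799
5       532       17    m1   16               542

722.0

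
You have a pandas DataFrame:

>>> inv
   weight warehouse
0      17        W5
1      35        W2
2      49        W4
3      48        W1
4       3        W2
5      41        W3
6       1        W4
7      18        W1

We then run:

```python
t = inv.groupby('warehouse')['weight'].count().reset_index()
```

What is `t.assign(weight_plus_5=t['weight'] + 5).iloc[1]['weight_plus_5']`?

group by warehouse, count of weight:
warehouse
W1    2
W2    2
W3    1
W4    2
W5    1
Name: weight, dtype: int64
reset_index():
  warehouse  weight
0        W1       2
1        W2       2
2        W3       1
3        W4       2
4        W5       1
add column weight_plus_5 = t['weight'] + 5:
  warehouse  weight  weight_plus_5
0        W1       2              7
1        W2       2              7
2        W3       1              6
3        W4       2              7
4        W5       1              6

7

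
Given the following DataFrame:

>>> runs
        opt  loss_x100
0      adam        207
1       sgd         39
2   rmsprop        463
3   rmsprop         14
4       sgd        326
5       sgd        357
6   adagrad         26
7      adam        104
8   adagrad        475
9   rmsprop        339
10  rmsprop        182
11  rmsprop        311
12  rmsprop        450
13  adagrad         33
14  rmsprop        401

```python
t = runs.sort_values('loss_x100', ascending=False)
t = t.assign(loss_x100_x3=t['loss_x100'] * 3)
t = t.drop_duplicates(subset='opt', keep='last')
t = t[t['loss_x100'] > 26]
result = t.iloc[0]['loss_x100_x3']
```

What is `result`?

312

sort by loss_x100 descending:
        opt  loss_x100
8   adagrad        475
2   rmsprop        463
12  rmsprop        450
14  rmsprop        401
5       sgd        357
9   rmsprop        339
4       sgd        326
11  rmsprop        311
0      adam        207
10  rmsprop        182
7      adam        104
1       sgd         39
13  adagrad         33
6   adagrad         26
3   rmsprop         14
add column loss_x100_x3 = t['loss_x100'] * 3:
        opt  loss_x100  loss_x100_x3
8   adagrad        475          1425
2   rmsprop        463          1389
12  rmsprop        450          1350
14  rmsprop        401          1203
5       sgd        357          1071
9   rmsprop        339          1017
4       sgd        326           978
11  rmsprop        311           933
0      adam        207           621
10  rmsprop        182           546
7      adam        104           312
1       sgd         39           117
13  adagrad         33            99
6   adagrad         26            78
3   rmsprop         14            42
drop duplicate opt (keep=last):
       opt  loss_x100  loss_x100_x3
7     adam        104           312
1      sgd         39           117
6  adagrad         26            78
3  rmsprop         14            42
filter rows where loss_x100 > 26:
    opt  loss_x100  loss_x100_x3
7  adam        104           312
1   sgd         39           117
So iloc[0]['loss_x100_x3'] = 312.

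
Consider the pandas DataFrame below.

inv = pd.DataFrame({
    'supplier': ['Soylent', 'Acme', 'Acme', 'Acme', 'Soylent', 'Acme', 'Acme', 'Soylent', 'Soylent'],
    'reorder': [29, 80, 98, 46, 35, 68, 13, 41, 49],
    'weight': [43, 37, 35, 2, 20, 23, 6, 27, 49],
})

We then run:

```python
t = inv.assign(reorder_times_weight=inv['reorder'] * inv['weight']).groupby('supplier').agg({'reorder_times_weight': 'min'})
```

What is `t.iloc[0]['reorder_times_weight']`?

add column reorder_times_weight = inv['reorder'] * inv['weight']:
  supplier  reorder  weight  reorder_times_weight
0  Soylent       29      43                  1247
1     Acme       80      37                  2960
2     Acme       98      35                  3430
3     Acme       46       2                    92
4  Soylent       35      20                   700
5     Acme       68      23                  1564
6     Acme       13       6                    78
7  Soylent       41      27                  1107
8  Soylent       49      49                  2401
group by supplier, min of reorder_times_weight:
          reorder_times_weight
supplier                      
Acme                        78
Soylent                    700

78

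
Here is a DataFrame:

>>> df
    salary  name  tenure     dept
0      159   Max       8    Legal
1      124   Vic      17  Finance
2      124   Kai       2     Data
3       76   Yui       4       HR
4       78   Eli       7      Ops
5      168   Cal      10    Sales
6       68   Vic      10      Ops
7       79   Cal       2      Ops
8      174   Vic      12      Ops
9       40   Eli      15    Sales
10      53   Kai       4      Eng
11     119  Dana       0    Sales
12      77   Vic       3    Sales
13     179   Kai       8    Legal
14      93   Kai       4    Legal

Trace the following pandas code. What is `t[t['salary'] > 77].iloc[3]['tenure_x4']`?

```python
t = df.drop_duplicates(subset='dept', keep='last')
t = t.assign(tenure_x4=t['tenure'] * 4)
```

drop duplicate dept (keep=last):
    salary name  tenure     dept
1      124  Vic      17  Finance
2      124  Kai       2     Data
3       76  Yui       4       HR
8      174  Vic      12      Ops
10      53  Kai       4      Eng
12      77  Vic       3    Sales
14      93  Kai       4    Legal
add column tenure_x4 = t['tenure'] * 4:
    salary name  tenure     dept  tenure_x4
1      124  Vic      17  Finance         68
2      124  Kai       2     Data          8
3       76  Yui       4       HR         16
8      174  Vic      12      Ops         48
10      53  Kai       4      Eng         16
12      77  Vic       3    Sales         12
14      93  Kai       4    Legal         16
filter rows where salary > 77:
    salary name  tenure     dept  tenure_x4
1      124  Vic      17  Finance         68
2      124  Kai       2     Data          8
8      174  Vic      12      Ops         48
14      93  Kai       4    Legal         16
Hence 16.

16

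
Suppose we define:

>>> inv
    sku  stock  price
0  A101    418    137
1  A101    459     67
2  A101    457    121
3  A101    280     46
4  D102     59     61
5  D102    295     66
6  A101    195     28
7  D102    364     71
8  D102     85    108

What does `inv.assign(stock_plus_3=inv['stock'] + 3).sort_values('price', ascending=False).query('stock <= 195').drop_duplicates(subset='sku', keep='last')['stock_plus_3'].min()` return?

62

add column stock_plus_3 = inv['stock'] + 3:
    sku  stock  price  stock_plus_3
0  A101    418    137           421
1  A101    459     67           462
2  A101    457    121           460
3  A101    280     46           283
4  D102     59     61            62
5  D102    295     66           298
6  A101    195     28           198
7  D102    364     71           367
8  D102     85    108            88
sort by price descending:
    sku  stock  price  stock_plus_3
0  A101    418    137           421
2  A101    457    121           460
8  D102     85    108            88
7  D102    364     71           367
1  A101    459     67           462
5  D102    295     66           298
4  D102     59     61            62
3  A101    280     46           283
6  A101    195     28           198
filter rows where stock <= 195:
    sku  stock  price  stock_plus_3
8  D102     85    108            88
4  D102     59     61            62
6  A101    195     28           198
drop duplicate sku (keep=last):
    sku  stock  price  stock_plus_3
4  D102     59     61            62
6  A101    195     28           198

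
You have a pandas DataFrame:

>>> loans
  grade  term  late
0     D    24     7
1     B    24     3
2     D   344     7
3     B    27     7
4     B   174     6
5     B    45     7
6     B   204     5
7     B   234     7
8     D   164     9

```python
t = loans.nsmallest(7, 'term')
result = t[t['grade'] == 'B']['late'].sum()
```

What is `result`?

28

take 7 rows with smallest term:
  grade  term  late
0     D    24     7
1     B    24     3
3     B    27     7
5     B    45     7
8     D   164     9
4     B   174     6
6     B   204     5
filter rows where grade == 'B':
  grade  term  late
1     B    24     3
3     B    27     7
5     B    45     7
4     B   174     6
6     B   204     5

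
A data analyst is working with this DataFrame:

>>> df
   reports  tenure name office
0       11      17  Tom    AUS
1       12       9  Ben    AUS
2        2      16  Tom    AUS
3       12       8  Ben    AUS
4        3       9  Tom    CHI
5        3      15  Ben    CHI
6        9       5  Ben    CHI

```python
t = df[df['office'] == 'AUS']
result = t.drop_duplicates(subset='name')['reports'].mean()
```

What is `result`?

11.5

filter rows where office == 'AUS':
   reports  tenure name office
0       11      17  Tom    AUS
1       12       9  Ben    AUS
2        2      16  Tom    AUS
3       12       8  Ben    AUS
drop duplicate name (keep=first):
   reports  tenure name office
0       11      17  Tom    AUS
1       12       9  Ben    AUS
Taking the mean of column 'reports' gives 11.5.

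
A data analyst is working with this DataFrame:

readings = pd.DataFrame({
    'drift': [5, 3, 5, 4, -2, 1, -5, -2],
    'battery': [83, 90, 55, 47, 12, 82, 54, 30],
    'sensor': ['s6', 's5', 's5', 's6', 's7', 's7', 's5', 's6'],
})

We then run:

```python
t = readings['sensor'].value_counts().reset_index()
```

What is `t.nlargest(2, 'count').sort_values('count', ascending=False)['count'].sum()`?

value_counts of sensor:
sensor
s6    3
s5    3
s7    2
Name: count, dtype: int64
reset_index():
  sensor  count
0     s6      3
1     s5      3
2     s7      2
take 2 rows with largest count:
  sensor  count
0     s6      3
1     s5      3
sort by count descending:
  sensor  count
0     s6      3
1     s5      3
sum of column 'count' → 6

6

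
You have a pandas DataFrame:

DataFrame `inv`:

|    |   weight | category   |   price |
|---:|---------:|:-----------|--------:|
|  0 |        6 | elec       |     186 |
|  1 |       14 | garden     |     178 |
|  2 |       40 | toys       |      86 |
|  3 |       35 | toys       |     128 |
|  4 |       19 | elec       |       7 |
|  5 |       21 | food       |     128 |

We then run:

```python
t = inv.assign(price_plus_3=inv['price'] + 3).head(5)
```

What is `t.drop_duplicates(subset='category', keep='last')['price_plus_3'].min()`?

add column price_plus_3 = inv['price'] + 3:
   weight category  price  price_plus_3
0       6     elec    186           189
1      14   garden    178           181
2      40     toys     86            89
3      35     toys    128           131
4      19     elec      7            10
5      21     food    128           131
take first 5 rows:
   weight category  price  price_plus_3
0       6     elec    186           189
1      14   garden    178           181
2      40     toys     86            89
3      35     toys    128           131
4      19     elec      7            10
drop duplicate category (keep=last):
   weight category  price  price_plus_3
1      14   garden    178           181
3      35     toys    128           131
4      19     elec      7            10
The min of column 'price_plus_3' is 10.

10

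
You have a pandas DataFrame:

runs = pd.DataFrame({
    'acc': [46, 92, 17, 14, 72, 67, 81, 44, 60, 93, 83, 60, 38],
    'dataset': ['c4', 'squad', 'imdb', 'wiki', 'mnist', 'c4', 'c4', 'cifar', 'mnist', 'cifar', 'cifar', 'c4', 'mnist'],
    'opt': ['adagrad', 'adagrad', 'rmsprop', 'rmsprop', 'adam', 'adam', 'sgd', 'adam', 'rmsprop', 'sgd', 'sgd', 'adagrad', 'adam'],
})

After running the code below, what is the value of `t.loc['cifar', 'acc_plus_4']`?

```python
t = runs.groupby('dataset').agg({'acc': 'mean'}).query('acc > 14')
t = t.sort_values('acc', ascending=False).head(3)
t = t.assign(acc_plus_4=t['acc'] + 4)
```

77.3333333333

group by dataset, mean of acc:
               acc
dataset           
c4       63.500000
cifar    73.333333
imdb     17.000000
mnist    56.666667
squad    92.000000
wiki     14.000000
filter rows where acc > 14:
               acc
dataset           
c4       63.500000
cifar    73.333333
imdb     17.000000
mnist    56.666667
squad    92.000000
sort by acc descending:
               acc
dataset           
squad    92.000000
cifar    73.333333
c4       63.500000
mnist    56.666667
imdb     17.000000
take first 3 rows:
               acc
dataset           
squad    92.000000
cifar    73.333333
c4       63.500000
add column acc_plus_4 = t['acc'] + 4:
               acc  acc_plus_4
dataset                       
squad    92.000000   96.000000
cifar    73.333333   77.333333
c4       63.500000   67.500000
value at row 'cifar', column 'acc_plus_4' → 77.3333333333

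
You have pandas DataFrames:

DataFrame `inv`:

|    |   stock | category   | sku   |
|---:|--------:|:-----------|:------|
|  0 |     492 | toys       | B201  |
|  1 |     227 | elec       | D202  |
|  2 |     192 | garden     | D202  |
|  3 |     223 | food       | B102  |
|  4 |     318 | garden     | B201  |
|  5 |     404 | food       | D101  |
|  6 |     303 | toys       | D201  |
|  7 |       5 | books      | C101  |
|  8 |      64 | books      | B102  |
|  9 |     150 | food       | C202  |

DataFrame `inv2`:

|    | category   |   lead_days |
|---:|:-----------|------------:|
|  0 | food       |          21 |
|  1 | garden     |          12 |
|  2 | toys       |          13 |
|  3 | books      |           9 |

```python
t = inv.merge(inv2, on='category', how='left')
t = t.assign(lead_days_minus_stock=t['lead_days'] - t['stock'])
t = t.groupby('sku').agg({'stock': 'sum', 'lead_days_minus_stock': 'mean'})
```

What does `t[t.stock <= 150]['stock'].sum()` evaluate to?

155

merge on 'category' (how='left') → 10 rows:
   stock category   sku  lead_days
0    492     toys  B201       13.0
1    227     elec  D202        NaN
2    192   garden  D202       12.0
3    223     food  B102       21.0
4    318   garden  B201       12.0
5    404     food  D101       21.0
6    303     toys  D201       13.0
7      5    books  C101        9.0
8     64    books  B102        9.0
9    150     food  C202       21.0
add column lead_days_minus_stock = t['lead_days'] - t['stock']:
   stock category   sku  lead_days  lead_days_minus_stock
0    492     toys  B201       13.0                 -479.0
1    227     elec  D202        NaN                    NaN
2    192   garden  D202       12.0                 -180.0
3    223     food  B102       21.0                 -202.0
4    318   garden  B201       12.0                 -306.0
5    404     food  D101       21.0                 -383.0
6    303     toys  D201       13.0                 -290.0
7      5    books  C101        9.0                    4.0
8     64    books  B102        9.0                  -55.0
9    150     food  C202       21.0                 -129.0
group by sku: sum(stock), mean(lead_days_minus_stock):
      stock  lead_days_minus_stock
sku                               
B102    287                 -128.5
B201    810                 -392.5
C101      5                    4.0
C202    150                 -129.0
D101    404                 -383.0
D201    303                 -290.0
D202    419                 -180.0
filter rows where stock <= 150:
      stock  lead_days_minus_stock
sku                               
C101      5                    4.0
C202    150                 -129.0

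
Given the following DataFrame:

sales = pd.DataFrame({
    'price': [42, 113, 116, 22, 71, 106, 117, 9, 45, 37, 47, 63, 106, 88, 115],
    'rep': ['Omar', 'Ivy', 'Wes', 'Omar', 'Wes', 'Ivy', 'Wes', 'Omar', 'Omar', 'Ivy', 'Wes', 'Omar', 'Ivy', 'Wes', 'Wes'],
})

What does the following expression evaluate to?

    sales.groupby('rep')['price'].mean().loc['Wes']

92.3333333333

group by rep, mean of price:
rep
Ivy     90.500000
Omar    36.200000
Wes     92.333333
Name: price, dtype: float64
The value at index 'Wes' is 92.3333333333.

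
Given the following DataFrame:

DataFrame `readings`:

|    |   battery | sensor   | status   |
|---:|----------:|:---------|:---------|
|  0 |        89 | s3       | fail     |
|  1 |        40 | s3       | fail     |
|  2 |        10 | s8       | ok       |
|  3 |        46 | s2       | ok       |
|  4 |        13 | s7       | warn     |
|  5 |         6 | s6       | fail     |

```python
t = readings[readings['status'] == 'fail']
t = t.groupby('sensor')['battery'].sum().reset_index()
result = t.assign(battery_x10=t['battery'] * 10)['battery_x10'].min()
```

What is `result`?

filter rows where status == 'fail':
   battery sensor status
0       89     s3   fail
1       40     s3   fail
5        6     s6   fail
group by sensor, sum of battery:
sensor
s3    129
s6      6
Name: battery, dtype: int64
reset_index():
  sensor  battery
0     s3      129
1     s6        6
add column battery_x10 = t['battery'] * 10:
  sensor  battery  battery_x10
0     s3      129         1290
1     s6        6           60

60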